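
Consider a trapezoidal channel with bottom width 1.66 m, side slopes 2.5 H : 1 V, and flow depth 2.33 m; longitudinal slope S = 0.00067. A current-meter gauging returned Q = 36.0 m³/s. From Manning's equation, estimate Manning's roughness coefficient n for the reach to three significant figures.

0.0144

A = (b + z·y)·y = (1.66 + 2.5×2.33)×2.33 = 17.44 m²
P = b + 2y√(1+z²) = 1.66 + 2×2.33×√(1+2.5²) = 14.21 m
R = A/P = 17.44/14.21 = 1.228 m
n = (1/Q)·A·R^(2/3)·S^(1/2) = (1/36.0) × 17.44 × 1.146 × 0.02588 = 0.01438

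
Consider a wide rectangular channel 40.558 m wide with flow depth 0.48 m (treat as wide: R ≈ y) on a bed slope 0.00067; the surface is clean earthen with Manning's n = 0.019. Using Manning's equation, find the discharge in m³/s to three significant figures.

16.3 m³/s

A = b·y = 40.558 × 0.48 = 19.47 m²
Wide channel: R ≈ y = 0.48 m
Q = (1/n)·A·R^(2/3)·S^(1/2) = (1/0.019) × 19.47 × 0.4800^(2/3) × 0.00067^(1/2) = 16.26 m³/s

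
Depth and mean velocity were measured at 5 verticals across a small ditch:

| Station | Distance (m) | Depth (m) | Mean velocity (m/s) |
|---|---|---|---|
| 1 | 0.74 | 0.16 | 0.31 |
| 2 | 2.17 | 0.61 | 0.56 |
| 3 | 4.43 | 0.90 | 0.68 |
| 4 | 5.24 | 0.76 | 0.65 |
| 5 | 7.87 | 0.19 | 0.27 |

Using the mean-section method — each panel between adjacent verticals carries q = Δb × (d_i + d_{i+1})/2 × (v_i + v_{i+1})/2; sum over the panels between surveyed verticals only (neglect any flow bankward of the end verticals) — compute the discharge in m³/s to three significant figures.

Panel 1-2: Δb = 1.43 m, d̄ = (0.16+0.61)/2 = 0.385, v̄ = (0.31+0.56)/2 = 0.435 → q = 1.43×0.385×0.435 = 0.2395 m³/s
Panel 2-3: Δb = 2.26 m, d̄ = (0.61+0.90)/2 = 0.755, v̄ = (0.56+0.68)/2 = 0.62 → q = 2.26×0.755×0.62 = 1.058 m³/s
Panel 3-4: Δb = 0.81 m, d̄ = (0.90+0.76)/2 = 0.83, v̄ = (0.68+0.65)/2 = 0.665 → q = 0.81×0.83×0.665 = 0.4471 m³/s
Panel 4-5: Δb = 2.63 m, d̄ = (0.76+0.19)/2 = 0.475, v̄ = (0.65+0.27)/2 = 0.46 → q = 2.63×0.475×0.46 = 0.5747 m³/s
Q = Σ q = 2.319 m³/s

2.32 m³/s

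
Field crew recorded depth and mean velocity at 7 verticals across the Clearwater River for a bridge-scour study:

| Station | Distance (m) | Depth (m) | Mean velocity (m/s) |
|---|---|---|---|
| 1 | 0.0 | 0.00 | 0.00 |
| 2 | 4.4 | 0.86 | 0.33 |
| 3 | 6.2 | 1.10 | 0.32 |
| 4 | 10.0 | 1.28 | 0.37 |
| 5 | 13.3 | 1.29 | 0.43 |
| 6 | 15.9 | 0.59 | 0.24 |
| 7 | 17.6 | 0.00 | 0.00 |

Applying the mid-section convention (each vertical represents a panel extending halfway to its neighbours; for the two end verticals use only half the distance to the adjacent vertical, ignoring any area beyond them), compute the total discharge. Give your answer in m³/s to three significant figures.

5.49 m³/s

w_2 = (6.2 − 0.0)/2 = 3.1 m; q_2 = 0.33 × 0.86 × 3.1 = 0.8798 m³/s
w_3 = (10.0 − 4.4)/2 = 2.8 m; q_3 = 0.32 × 1.10 × 2.8 = 0.9856 m³/s
w_4 = (13.3 − 6.2)/2 = 3.55 m; q_4 = 0.37 × 1.28 × 3.55 = 1.681 m³/s
w_5 = (15.9 − 10.0)/2 = 2.95 m; q_5 = 0.43 × 1.29 × 2.95 = 1.636 m³/s
w_6 = (17.6 − 13.3)/2 = 2.15 m; q_6 = 0.24 × 0.59 × 2.15 = 0.3044 m³/s
Stations 1, 7 contribute zero (depth or velocity is 0).
Q = Σ qᵢ = 5.487 m³/s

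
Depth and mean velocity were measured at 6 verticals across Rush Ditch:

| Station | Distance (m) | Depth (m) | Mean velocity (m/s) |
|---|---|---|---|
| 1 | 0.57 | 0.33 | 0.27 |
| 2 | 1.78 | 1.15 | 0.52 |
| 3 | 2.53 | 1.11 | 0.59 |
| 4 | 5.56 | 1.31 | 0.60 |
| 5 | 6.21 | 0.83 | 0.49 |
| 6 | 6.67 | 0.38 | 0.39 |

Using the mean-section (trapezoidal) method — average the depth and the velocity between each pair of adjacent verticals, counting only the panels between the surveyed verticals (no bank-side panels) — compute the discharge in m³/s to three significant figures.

3.51 m³/s

Panel 1-2: Δb = 1.21 m, d̄ = (0.33+1.15)/2 = 0.74, v̄ = (0.27+0.52)/2 = 0.395 → q = 1.21×0.74×0.395 = 0.3537 m³/s
Panel 2-3: Δb = 0.75 m, d̄ = (1.15+1.11)/2 = 1.13, v̄ = (0.52+0.59)/2 = 0.555 → q = 0.75×1.13×0.555 = 0.4704 m³/s
Panel 3-4: Δb = 3.03 m, d̄ = (1.11+1.31)/2 = 1.21, v̄ = (0.59+0.60)/2 = 0.595 → q = 3.03×1.21×0.595 = 2.181 m³/s
Panel 4-5: Δb = 0.65 m, d̄ = (1.31+0.83)/2 = 1.07, v̄ = (0.60+0.49)/2 = 0.545 → q = 0.65×1.07×0.545 = 0.3790 m³/s
Panel 5-6: Δb = 0.46 m, d̄ = (0.83+0.38)/2 = 0.605, v̄ = (0.49+0.39)/2 = 0.44 → q = 0.46×0.605×0.44 = 0.1225 m³/s
Q = Σ q = 3.507 m³/s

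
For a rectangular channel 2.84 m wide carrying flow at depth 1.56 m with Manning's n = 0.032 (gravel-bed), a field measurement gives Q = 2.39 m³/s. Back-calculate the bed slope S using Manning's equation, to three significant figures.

0.000443

A = b·y = 2.84 × 1.56 = 4.430 m²
P = b + 2y = 2.84 + 2×1.56 = 5.960 m
R = A/P = 4.430/5.960 = 0.7434 m
S = (Q·n / (1·A·R^(2/3)))² = (2.39×0.032 / (1×4.430×0.8206))² = 0.0004425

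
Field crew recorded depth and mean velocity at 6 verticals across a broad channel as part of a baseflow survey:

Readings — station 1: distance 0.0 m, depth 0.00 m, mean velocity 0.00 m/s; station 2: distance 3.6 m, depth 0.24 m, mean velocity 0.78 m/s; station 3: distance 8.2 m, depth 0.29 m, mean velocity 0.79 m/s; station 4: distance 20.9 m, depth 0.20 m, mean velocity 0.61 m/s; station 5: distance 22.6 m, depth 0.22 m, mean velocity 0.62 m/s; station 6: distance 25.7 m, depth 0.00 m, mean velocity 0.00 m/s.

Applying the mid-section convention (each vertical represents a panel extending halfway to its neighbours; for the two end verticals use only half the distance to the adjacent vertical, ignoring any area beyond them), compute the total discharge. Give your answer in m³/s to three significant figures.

w_2 = (8.2 − 0.0)/2 = 4.1 m; q_2 = 0.78 × 0.24 × 4.1 = 0.7675 m³/s
w_3 = (20.9 − 3.6)/2 = 8.65 m; q_3 = 0.79 × 0.29 × 8.65 = 1.982 m³/s
w_4 = (22.6 − 8.2)/2 = 7.2 m; q_4 = 0.61 × 0.20 × 7.2 = 0.8784 m³/s
w_5 = (25.7 − 20.9)/2 = 2.4 m; q_5 = 0.62 × 0.22 × 2.4 = 0.3274 m³/s
Stations 1, 6 contribute zero (depth or velocity is 0).
Q = Σ qᵢ = 3.955 m³/s

3.95 m³/s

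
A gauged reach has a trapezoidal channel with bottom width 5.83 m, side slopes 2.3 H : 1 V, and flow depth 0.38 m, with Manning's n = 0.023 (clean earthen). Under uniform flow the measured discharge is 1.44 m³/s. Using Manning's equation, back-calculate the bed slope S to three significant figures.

0.000743

A = (b + z·y)·y = (5.83 + 2.3×0.38)×0.38 = 2.548 m²
P = b + 2y√(1+z²) = 5.83 + 2×0.38×√(1+2.3²) = 7.736 m
R = A/P = 2.548/7.736 = 0.3293 m
S = (Q·n / (1·A·R^(2/3)))² = (1.44×0.023 / (1×2.548×0.4769))² = 0.0007433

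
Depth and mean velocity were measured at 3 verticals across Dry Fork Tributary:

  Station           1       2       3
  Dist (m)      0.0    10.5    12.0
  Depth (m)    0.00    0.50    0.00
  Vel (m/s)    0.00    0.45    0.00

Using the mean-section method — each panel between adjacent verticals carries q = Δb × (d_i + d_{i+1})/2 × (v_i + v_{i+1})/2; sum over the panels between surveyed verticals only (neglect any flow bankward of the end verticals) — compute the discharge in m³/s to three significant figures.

Panel 1-2: Δb = 10.5 m, d̄ = (0.00+0.50)/2 = 0.25, v̄ = (0.00+0.45)/2 = 0.225 → q = 10.5×0.25×0.225 = 0.5906 m³/s
Panel 2-3: Δb = 1.5 m, d̄ = (0.50+0.00)/2 = 0.25, v̄ = (0.45+0.00)/2 = 0.225 → q = 1.5×0.25×0.225 = 0.08438 m³/s
Q = Σ q = 0.6750 m³/s

0.675 m³/s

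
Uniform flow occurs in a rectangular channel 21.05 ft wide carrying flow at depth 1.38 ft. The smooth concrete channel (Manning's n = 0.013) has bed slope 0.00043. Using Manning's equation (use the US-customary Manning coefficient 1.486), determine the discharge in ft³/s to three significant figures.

A = b·y = 21.05 × 1.38 = 29.05 ft²
P = b + 2y = 21.05 + 2×1.38 = 23.81 ft
R = A/P = 29.05/23.81 = 1.220 ft
Q = (1.486/n)·A·R^(2/3)·S^(1/2) = (1.486/0.013) × 29.05 × 1.220^(2/3) × 0.00043^(1/2) = 78.62 ft³/s

78.6 ft³/s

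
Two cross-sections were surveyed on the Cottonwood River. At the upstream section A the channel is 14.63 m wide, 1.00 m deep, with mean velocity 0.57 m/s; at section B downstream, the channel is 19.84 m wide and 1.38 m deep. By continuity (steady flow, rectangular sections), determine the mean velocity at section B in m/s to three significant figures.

0.305 m/s

Q = A₁V₁ = (14.63×1.00) × 0.57 = 8.339 m³/s
A₂ = 19.84 × 1.38 = 27.38 m²
V₂ = Q/A₂ = 8.339/27.38 = 0.3046 m/s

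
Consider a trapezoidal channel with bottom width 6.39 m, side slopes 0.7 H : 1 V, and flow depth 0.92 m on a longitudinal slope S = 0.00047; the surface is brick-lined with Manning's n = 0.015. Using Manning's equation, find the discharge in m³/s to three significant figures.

A = (b + z·y)·y = (6.39 + 0.7×0.92)×0.92 = 6.471 m²
P = b + 2y√(1+z²) = 6.39 + 2×0.92×√(1+0.7²) = 8.636 m
R = A/P = 6.471/8.636 = 0.7493 m
Q = (1/n)·A·R^(2/3)·S^(1/2) = (1/0.015) × 6.471 × 0.7493^(2/3) × 0.00047^(1/2) = 7.716 m³/s

7.72 m³/s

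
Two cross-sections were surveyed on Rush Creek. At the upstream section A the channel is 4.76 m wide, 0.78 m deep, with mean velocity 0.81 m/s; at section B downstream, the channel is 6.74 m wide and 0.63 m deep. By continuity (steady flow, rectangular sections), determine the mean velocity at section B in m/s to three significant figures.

0.708 m/s

Q = A₁V₁ = (4.76×0.78) × 0.81 = 3.007 m³/s
A₂ = 6.74 × 0.63 = 4.246 m²
V₂ = Q/A₂ = 3.007/4.246 = 0.7082 m/s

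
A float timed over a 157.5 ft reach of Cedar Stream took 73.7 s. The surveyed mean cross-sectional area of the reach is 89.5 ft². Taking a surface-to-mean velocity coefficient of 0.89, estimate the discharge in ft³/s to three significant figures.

170 ft³/s

v_surface = L / t̄ = 157.5 / 73.7 = 2.137 ft/s
v_mean = 0.89 × 2.137 = 1.902 ft/s
Q = A × v_mean = 89.5 × 1.902 = 170.2 ft³/s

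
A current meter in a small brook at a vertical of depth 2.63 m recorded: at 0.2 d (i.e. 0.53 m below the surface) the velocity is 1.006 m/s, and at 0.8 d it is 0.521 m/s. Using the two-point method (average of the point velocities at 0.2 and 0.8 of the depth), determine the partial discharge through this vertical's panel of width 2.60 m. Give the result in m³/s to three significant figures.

v̄ = (1.006 + 0.521) / 2 = 0.7635 m/s
q = v̄ × d × w = 0.7635 × 2.63 × 2.60 = 5.221 m³/s

5.22 m³/s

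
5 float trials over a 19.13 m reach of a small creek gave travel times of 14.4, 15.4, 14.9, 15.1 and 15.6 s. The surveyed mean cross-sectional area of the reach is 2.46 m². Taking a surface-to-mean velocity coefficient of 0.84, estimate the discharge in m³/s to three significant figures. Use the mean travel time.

2.62 m³/s

t̄ = (14.4 + 15.4 + 14.9 + 15.1 + 15.6) / 5 = 15.08 s
v_surface = L / t̄ = 19.13 / 15.08 = 1.269 m/s
v_mean = 0.84 × 1.269 = 1.066 m/s
Q = A × v_mean = 2.46 × 1.066 = 2.621 m³/s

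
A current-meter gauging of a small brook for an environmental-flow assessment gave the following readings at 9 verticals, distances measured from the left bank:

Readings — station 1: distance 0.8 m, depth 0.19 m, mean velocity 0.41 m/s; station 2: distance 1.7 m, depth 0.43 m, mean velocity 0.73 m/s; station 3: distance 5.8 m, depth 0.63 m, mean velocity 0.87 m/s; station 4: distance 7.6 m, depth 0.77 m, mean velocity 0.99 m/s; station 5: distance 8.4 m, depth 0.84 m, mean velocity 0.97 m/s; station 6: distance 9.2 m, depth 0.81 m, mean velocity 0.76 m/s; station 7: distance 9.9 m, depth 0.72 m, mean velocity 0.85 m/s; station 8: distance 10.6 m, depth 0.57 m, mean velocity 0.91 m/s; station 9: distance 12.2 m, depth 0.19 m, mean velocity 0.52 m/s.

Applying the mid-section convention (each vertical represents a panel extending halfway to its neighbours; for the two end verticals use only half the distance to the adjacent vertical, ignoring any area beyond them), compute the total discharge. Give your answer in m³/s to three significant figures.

w_1 = (1.7 − 0.8)/2 = 0.45 m; q_1 = 0.41 × 0.19 × 0.45 = 0.03506 m³/s
w_2 = (5.8 − 0.8)/2 = 2.5 m; q_2 = 0.73 × 0.43 × 2.5 = 0.7848 m³/s
w_3 = (7.6 − 1.7)/2 = 2.95 m; q_3 = 0.87 × 0.63 × 2.95 = 1.617 m³/s
w_4 = (8.4 − 5.8)/2 = 1.3 m; q_4 = 0.99 × 0.77 × 1.3 = 0.9910 m³/s
w_5 = (9.2 − 7.6)/2 = 0.8 m; q_5 = 0.97 × 0.84 × 0.8 = 0.6518 m³/s
w_6 = (9.9 − 8.4)/2 = 0.75 m; q_6 = 0.76 × 0.81 × 0.75 = 0.4617 m³/s
w_7 = (10.6 − 9.2)/2 = 0.7 m; q_7 = 0.85 × 0.72 × 0.7 = 0.4284 m³/s
w_8 = (12.2 − 9.9)/2 = 1.15 m; q_8 = 0.91 × 0.57 × 1.15 = 0.5965 m³/s
w_9 = (12.2 − 10.6)/2 = 0.8 m; q_9 = 0.52 × 0.19 × 0.8 = 0.07904 m³/s
Q = Σ qᵢ = 5.645 m³/s

5.65 m³/s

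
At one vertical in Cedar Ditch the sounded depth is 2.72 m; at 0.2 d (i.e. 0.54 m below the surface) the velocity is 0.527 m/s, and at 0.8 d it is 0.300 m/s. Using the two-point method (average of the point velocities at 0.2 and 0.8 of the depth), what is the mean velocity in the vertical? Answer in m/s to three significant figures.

v̄ = (0.527 + 0.300) / 2 = 0.4135 m/s

0.414 m/s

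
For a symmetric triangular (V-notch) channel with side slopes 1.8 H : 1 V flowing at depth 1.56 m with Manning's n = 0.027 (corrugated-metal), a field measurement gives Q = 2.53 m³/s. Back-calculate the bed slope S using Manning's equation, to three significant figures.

0.000405

A = z·y² = 1.8×1.56² = 4.380 m²
P = 2y√(1+z²) = 2×1.56×√(1+1.8²) = 6.424 m
R = A/P = 4.380/6.424 = 0.6818 m
S = (Q·n / (1·A·R^(2/3)))² = (2.53×0.027 / (1×4.380×0.7747))² = 0.0004052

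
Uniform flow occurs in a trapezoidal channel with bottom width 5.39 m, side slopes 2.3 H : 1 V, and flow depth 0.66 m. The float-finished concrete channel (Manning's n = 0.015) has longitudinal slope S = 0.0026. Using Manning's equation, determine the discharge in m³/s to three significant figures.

10.1 m³/s

A = (b + z·y)·y = (5.39 + 2.3×0.66)×0.66 = 4.559 m²
P = b + 2y√(1+z²) = 5.39 + 2×0.66×√(1+2.3²) = 8.701 m
R = A/P = 4.559/8.701 = 0.5240 m
Q = (1/n)·A·R^(2/3)·S^(1/2) = (1/0.015) × 4.559 × 0.5240^(2/3) × 0.0026^(1/2) = 10.07 m³/s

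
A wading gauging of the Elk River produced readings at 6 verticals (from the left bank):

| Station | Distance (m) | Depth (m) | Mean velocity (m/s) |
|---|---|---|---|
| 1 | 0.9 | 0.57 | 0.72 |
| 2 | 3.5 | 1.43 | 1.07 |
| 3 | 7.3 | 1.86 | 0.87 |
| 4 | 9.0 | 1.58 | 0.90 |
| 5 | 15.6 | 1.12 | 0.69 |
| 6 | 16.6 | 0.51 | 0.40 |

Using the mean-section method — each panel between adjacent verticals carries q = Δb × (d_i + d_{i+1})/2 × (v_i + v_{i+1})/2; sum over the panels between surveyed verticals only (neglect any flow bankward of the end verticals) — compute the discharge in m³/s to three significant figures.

18.5 m³/s

Panel 1-2: Δb = 2.6 m, d̄ = (0.57+1.43)/2 = 1, v̄ = (0.72+1.07)/2 = 0.895 → q = 2.6×1×0.895 = 2.327 m³/s
Panel 2-3: Δb = 3.8 m, d̄ = (1.43+1.86)/2 = 1.645, v̄ = (1.07+0.87)/2 = 0.97 → q = 3.8×1.645×0.97 = 6.063 m³/s
Panel 3-4: Δb = 1.7 m, d̄ = (1.86+1.58)/2 = 1.72, v̄ = (0.87+0.90)/2 = 0.885 → q = 1.7×1.72×0.885 = 2.588 m³/s
Panel 4-5: Δb = 6.6 m, d̄ = (1.58+1.12)/2 = 1.35, v̄ = (0.90+0.69)/2 = 0.795 → q = 6.6×1.35×0.795 = 7.083 m³/s
Panel 5-6: Δb = 1 m, d̄ = (1.12+0.51)/2 = 0.815, v̄ = (0.69+0.40)/2 = 0.545 → q = 1×0.815×0.545 = 0.4442 m³/s
Q = Σ q = 18.51 m³/s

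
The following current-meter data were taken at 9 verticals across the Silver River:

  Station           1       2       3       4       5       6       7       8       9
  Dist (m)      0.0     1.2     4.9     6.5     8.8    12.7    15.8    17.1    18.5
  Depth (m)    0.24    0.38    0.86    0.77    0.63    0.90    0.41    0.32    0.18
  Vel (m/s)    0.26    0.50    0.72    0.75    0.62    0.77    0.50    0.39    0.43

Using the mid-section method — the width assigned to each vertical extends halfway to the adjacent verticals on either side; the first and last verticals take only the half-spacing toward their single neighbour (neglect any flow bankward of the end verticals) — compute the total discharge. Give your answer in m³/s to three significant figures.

7.58 m³/s

w_1 = (1.2 − 0.0)/2 = 0.6 m; q_1 = 0.26 × 0.24 × 0.6 = 0.03744 m³/s
w_2 = (4.9 − 0.0)/2 = 2.45 m; q_2 = 0.50 × 0.38 × 2.45 = 0.4655 m³/s
w_3 = (6.5 − 1.2)/2 = 2.65 m; q_3 = 0.72 × 0.86 × 2.65 = 1.641 m³/s
w_4 = (8.8 − 4.9)/2 = 1.95 m; q_4 = 0.75 × 0.77 × 1.95 = 1.126 m³/s
w_5 = (12.7 − 6.5)/2 = 3.1 m; q_5 = 0.62 × 0.63 × 3.1 = 1.211 m³/s
w_6 = (15.8 − 8.8)/2 = 3.5 m; q_6 = 0.77 × 0.90 × 3.5 = 2.426 m³/s
w_7 = (17.1 − 12.7)/2 = 2.2 m; q_7 = 0.50 × 0.41 × 2.2 = 0.4510 m³/s
w_8 = (18.5 − 15.8)/2 = 1.35 m; q_8 = 0.39 × 0.32 × 1.35 = 0.1685 m³/s
w_9 = (18.5 − 17.1)/2 = 0.7 m; q_9 = 0.43 × 0.18 × 0.7 = 0.05418 m³/s
Q = Σ qᵢ = 7.580 m³/s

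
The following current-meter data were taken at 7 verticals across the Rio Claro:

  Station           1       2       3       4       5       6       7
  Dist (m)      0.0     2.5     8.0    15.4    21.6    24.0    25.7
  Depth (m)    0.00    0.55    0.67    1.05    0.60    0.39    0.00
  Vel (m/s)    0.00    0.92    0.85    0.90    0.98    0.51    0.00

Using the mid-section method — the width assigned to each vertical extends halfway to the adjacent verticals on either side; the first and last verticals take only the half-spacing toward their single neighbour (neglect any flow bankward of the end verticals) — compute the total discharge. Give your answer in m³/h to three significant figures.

54200 m³/h

w_2 = (8.0 − 0.0)/2 = 4 m; q_2 = 0.92 × 0.55 × 4 = 2.024 m³/s
w_3 = (15.4 − 2.5)/2 = 6.45 m; q_3 = 0.85 × 0.67 × 6.45 = 3.673 m³/s
w_4 = (21.6 − 8.0)/2 = 6.8 m; q_4 = 0.90 × 1.05 × 6.8 = 6.426 m³/s
w_5 = (24.0 − 15.4)/2 = 4.3 m; q_5 = 0.98 × 0.60 × 4.3 = 2.528 m³/s
w_6 = (25.7 − 21.6)/2 = 2.05 m; q_6 = 0.51 × 0.39 × 2.05 = 0.4077 m³/s
Stations 1, 7 contribute zero (depth or velocity is 0).
Q = Σ qᵢ = 15.06 m³/s
= 15.06 × 3600 = 54210 m³/h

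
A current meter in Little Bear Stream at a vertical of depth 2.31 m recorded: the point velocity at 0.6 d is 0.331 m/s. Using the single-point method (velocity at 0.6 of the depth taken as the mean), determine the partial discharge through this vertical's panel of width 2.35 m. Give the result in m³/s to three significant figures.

v̄ = v₀.₆ = 0.331 m/s
q = v̄ × d × w = 0.3310 × 2.31 × 2.35 = 1.797 m³/s

1.80 m³/s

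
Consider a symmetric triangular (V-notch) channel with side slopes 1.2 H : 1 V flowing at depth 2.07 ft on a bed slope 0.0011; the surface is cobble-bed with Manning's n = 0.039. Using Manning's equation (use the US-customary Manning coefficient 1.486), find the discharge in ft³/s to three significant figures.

A = z·y² = 1.2×2.07² = 5.142 ft²
P = 2y√(1+z²) = 2×2.07×√(1+1.2²) = 6.467 ft
R = A/P = 5.142/6.467 = 0.7951 ft
Q = (1.486/n)·A·R^(2/3)·S^(1/2) = (1.486/0.039) × 5.142 × 0.7951^(2/3) × 0.0011^(1/2) = 5.577 ft³/s

5.58 ft³/s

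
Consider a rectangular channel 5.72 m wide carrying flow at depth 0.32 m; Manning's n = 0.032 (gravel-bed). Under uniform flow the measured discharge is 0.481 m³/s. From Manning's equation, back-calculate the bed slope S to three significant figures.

A = b·y = 5.72 × 0.32 = 1.830 m²
P = b + 2y = 5.72 + 2×0.32 = 6.360 m
R = A/P = 1.830/6.360 = 0.2878 m
S = (Q·n / (1·A·R^(2/3)))² = (0.481×0.032 / (1×1.830×0.4359))² = 0.0003721

0.000372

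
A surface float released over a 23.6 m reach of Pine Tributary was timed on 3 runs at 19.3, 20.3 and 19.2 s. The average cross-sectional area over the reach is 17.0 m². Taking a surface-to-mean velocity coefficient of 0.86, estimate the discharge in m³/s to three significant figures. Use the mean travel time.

t̄ = (19.3 + 20.3 + 19.2) / 3 = 19.6 s
v_surface = L / t̄ = 23.6 / 19.6 = 1.204 m/s
v_mean = 0.86 × 1.204 = 1.036 m/s
Q = A × v_mean = 17.0 × 1.036 = 17.60 m³/s

17.6 m³/s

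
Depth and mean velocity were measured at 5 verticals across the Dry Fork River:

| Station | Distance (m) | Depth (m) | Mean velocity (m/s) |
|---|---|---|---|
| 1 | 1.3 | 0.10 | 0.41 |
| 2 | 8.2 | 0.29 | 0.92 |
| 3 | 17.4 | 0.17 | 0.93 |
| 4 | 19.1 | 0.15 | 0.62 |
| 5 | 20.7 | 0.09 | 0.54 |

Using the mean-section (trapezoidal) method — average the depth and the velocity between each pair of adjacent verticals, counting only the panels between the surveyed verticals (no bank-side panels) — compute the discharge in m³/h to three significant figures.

Panel 1-2: Δb = 6.9 m, d̄ = (0.10+0.29)/2 = 0.195, v̄ = (0.41+0.92)/2 = 0.665 → q = 6.9×0.195×0.665 = 0.8948 m³/s
Panel 2-3: Δb = 9.2 m, d̄ = (0.29+0.17)/2 = 0.23, v̄ = (0.92+0.93)/2 = 0.925 → q = 9.2×0.23×0.925 = 1.957 m³/s
Panel 3-4: Δb = 1.7 m, d̄ = (0.17+0.15)/2 = 0.16, v̄ = (0.93+0.62)/2 = 0.775 → q = 1.7×0.16×0.775 = 0.2108 m³/s
Panel 4-5: Δb = 1.6 m, d̄ = (0.15+0.09)/2 = 0.12, v̄ = (0.62+0.54)/2 = 0.58 → q = 1.6×0.12×0.58 = 0.1114 m³/s
Q = Σ q = 3.174 m³/s
= 3.174 × 3600 = 11430 m³/h

11400 m³/h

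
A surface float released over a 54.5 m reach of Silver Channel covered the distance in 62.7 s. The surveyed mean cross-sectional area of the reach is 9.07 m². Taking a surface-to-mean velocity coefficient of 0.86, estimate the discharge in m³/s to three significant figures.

v_surface = L / t̄ = 54.5 / 62.7 = 0.8692 m/s
v_mean = 0.86 × 0.8692 = 0.7475 m/s
Q = A × v_mean = 9.07 × 0.7475 = 6.780 m³/s

6.78 m³/s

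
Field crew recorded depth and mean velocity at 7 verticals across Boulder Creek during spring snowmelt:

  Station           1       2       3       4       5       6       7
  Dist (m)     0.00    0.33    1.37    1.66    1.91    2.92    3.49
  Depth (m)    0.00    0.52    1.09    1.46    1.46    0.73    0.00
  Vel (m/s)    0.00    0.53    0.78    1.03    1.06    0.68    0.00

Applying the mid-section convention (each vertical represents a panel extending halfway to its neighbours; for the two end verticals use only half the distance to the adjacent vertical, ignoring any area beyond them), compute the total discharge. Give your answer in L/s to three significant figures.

2530 L/s

w_2 = (1.37 − 0.00)/2 = 0.685 m; q_2 = 0.53 × 0.52 × 0.685 = 0.1888 m³/s
w_3 = (1.66 − 0.33)/2 = 0.665 m; q_3 = 0.78 × 1.09 × 0.665 = 0.5654 m³/s
w_4 = (1.91 − 1.37)/2 = 0.27 m; q_4 = 1.03 × 1.46 × 0.27 = 0.4060 m³/s
w_5 = (2.92 − 1.66)/2 = 0.63 m; q_5 = 1.06 × 1.46 × 0.63 = 0.9750 m³/s
w_6 = (3.49 − 1.91)/2 = 0.79 m; q_6 = 0.68 × 0.73 × 0.79 = 0.3922 m³/s
Stations 1, 7 contribute zero (depth or velocity is 0).
Q = Σ qᵢ = 2.527 m³/s
= 2.527 × 1000 = 2527 L/s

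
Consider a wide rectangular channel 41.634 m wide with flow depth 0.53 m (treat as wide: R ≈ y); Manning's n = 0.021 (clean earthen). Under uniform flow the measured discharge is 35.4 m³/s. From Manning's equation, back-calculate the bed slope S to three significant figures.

0.00265

A = b·y = 41.634 × 0.53 = 22.07 m²
Wide channel: R ≈ y = 0.53 m
S = (Q·n / (1·A·R^(2/3)))² = (35.4×0.021 / (1×22.07×0.6549))² = 0.002646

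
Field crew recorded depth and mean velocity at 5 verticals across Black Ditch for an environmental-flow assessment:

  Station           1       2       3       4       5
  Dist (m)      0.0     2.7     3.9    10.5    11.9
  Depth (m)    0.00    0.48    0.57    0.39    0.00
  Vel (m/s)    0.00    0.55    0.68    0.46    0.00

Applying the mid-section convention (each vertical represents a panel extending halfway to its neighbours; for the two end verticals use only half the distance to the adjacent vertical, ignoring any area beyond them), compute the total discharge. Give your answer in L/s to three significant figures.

w_2 = (3.9 − 0.0)/2 = 1.95 m; q_2 = 0.55 × 0.48 × 1.95 = 0.5148 m³/s
w_3 = (10.5 − 2.7)/2 = 3.9 m; q_3 = 0.68 × 0.57 × 3.9 = 1.512 m³/s
w_4 = (11.9 − 3.9)/2 = 4 m; q_4 = 0.46 × 0.39 × 4 = 0.7176 m³/s
Stations 1, 5 contribute zero (depth or velocity is 0).
Q = Σ qᵢ = 2.744 m³/s
= 2.744 × 1000 = 2744 L/s

2740 L/s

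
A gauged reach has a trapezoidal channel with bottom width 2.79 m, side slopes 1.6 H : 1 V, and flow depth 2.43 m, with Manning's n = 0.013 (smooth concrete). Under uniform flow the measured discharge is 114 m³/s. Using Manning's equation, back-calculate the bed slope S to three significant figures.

A = (b + z·y)·y = (2.79 + 1.6×2.43)×2.43 = 16.23 m²
P = b + 2y√(1+z²) = 2.79 + 2×2.43×√(1+1.6²) = 11.96 m
R = A/P = 16.23/11.96 = 1.357 m
S = (Q·n / (1·A·R^(2/3)))² = (114×0.013 / (1×16.23×1.226))² = 0.005552

0.00555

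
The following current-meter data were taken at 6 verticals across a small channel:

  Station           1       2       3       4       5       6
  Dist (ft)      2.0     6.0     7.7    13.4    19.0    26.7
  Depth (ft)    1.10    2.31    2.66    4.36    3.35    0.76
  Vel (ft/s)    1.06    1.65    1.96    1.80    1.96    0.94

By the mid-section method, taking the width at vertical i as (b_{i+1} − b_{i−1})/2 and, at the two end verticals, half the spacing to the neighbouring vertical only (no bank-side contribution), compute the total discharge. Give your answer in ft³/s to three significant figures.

123 ft³/s

w_1 = (6.0 − 2.0)/2 = 2 ft; q_1 = 1.06 × 1.10 × 2 = 2.332 ft³/s
w_2 = (7.7 − 2.0)/2 = 2.85 ft; q_2 = 1.65 × 2.31 × 2.85 = 10.86 ft³/s
w_3 = (13.4 − 6.0)/2 = 3.7 ft; q_3 = 1.96 × 2.66 × 3.7 = 19.29 ft³/s
w_4 = (19.0 − 7.7)/2 = 5.65 ft; q_4 = 1.80 × 4.36 × 5.65 = 44.34 ft³/s
w_5 = (26.7 − 13.4)/2 = 6.65 ft; q_5 = 1.96 × 3.35 × 6.65 = 43.66 ft³/s
w_6 = (26.7 − 19.0)/2 = 3.85 ft; q_6 = 0.94 × 0.76 × 3.85 = 2.750 ft³/s
Q = Σ qᵢ = 123.2 ft³/s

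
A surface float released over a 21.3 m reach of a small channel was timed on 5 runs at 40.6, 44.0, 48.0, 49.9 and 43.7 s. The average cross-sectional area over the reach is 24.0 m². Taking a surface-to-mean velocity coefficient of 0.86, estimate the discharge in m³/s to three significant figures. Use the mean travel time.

t̄ = (40.6 + 44.0 + 48.0 + 49.9 + 43.7) / 5 = 45.24 s
v_surface = L / t̄ = 21.3 / 45.24 = 0.4708 m/s
v_mean = 0.86 × 0.4708 = 0.4049 m/s
Q = A × v_mean = 24.0 × 0.4049 = 9.718 m³/s

9.72 m³/s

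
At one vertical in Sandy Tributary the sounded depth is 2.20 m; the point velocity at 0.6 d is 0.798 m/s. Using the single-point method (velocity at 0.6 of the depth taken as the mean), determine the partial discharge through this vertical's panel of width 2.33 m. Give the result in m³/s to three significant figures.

v̄ = v₀.₆ = 0.798 m/s
q = v̄ × d × w = 0.7980 × 2.20 × 2.33 = 4.091 m³/s

4.09 m³/s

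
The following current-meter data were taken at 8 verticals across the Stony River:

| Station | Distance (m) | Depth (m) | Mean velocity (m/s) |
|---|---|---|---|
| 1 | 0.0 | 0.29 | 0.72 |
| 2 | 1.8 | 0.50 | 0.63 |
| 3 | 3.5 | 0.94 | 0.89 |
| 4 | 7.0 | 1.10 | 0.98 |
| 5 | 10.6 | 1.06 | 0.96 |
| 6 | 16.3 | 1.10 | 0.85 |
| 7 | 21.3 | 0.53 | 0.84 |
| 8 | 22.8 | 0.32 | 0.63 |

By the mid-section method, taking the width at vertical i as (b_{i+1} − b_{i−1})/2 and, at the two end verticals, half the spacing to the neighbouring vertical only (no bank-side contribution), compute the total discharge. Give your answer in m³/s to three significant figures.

w_1 = (1.8 − 0.0)/2 = 0.9 m; q_1 = 0.72 × 0.29 × 0.9 = 0.1879 m³/s
w_2 = (3.5 − 0.0)/2 = 1.75 m; q_2 = 0.63 × 0.50 × 1.75 = 0.5513 m³/s
w_3 = (7.0 − 1.8)/2 = 2.6 m; q_3 = 0.89 × 0.94 × 2.6 = 2.175 m³/s
w_4 = (10.6 − 3.5)/2 = 3.55 m; q_4 = 0.98 × 1.10 × 3.55 = 3.827 m³/s
w_5 = (16.3 − 7.0)/2 = 4.65 m; q_5 = 0.96 × 1.06 × 4.65 = 4.732 m³/s
w_6 = (21.3 − 10.6)/2 = 5.35 m; q_6 = 0.85 × 1.10 × 5.35 = 5.002 m³/s
w_7 = (22.8 − 16.3)/2 = 3.25 m; q_7 = 0.84 × 0.53 × 3.25 = 1.447 m³/s
w_8 = (22.8 − 21.3)/2 = 0.75 m; q_8 = 0.63 × 0.32 × 0.75 = 0.1512 m³/s
Q = Σ qᵢ = 18.07 m³/s

18.1 m³/s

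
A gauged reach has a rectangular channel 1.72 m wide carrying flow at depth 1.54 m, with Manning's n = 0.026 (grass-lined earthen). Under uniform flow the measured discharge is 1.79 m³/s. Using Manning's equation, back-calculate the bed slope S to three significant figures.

A = b·y = 1.72 × 1.54 = 2.649 m²
P = b + 2y = 1.72 + 2×1.54 = 4.800 m
R = A/P = 2.649/4.800 = 0.5518 m
S = (Q·n / (1·A·R^(2/3)))² = (1.79×0.026 / (1×2.649×0.6728))² = 0.0006820

0.000682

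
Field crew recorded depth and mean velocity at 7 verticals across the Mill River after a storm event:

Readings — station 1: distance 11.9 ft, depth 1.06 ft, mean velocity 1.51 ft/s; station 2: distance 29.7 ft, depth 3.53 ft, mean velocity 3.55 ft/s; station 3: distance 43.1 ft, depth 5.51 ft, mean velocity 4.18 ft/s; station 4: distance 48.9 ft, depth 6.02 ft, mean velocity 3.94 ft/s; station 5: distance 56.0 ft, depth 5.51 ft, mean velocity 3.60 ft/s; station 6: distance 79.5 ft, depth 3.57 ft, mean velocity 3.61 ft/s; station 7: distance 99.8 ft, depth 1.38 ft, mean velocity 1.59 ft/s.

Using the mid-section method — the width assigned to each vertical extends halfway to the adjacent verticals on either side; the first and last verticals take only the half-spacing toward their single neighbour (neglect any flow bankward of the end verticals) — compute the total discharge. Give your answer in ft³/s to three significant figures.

1190 ft³/s

w_1 = (29.7 − 11.9)/2 = 8.9 ft; q_1 = 1.51 × 1.06 × 8.9 = 14.25 ft³/s
w_2 = (43.1 − 11.9)/2 = 15.6 ft; q_2 = 3.55 × 3.53 × 15.6 = 195.5 ft³/s
w_3 = (48.9 − 29.7)/2 = 9.6 ft; q_3 = 4.18 × 5.51 × 9.6 = 221.1 ft³/s
w_4 = (56.0 − 43.1)/2 = 6.45 ft; q_4 = 3.94 × 6.02 × 6.45 = 153.0 ft³/s
w_5 = (79.5 − 48.9)/2 = 15.3 ft; q_5 = 3.60 × 5.51 × 15.3 = 303.5 ft³/s
w_6 = (99.8 − 56.0)/2 = 21.9 ft; q_6 = 3.61 × 3.57 × 21.9 = 282.2 ft³/s
w_7 = (99.8 − 79.5)/2 = 10.15 ft; q_7 = 1.59 × 1.38 × 10.15 = 22.27 ft³/s
Q = Σ qᵢ = 1192 ft³/s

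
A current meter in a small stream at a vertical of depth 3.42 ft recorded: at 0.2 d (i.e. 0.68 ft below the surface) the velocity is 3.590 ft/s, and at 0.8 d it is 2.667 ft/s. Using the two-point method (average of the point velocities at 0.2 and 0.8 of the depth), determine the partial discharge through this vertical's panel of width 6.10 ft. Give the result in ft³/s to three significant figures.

v̄ = (3.590 + 2.667) / 2 = 3.129 ft/s
q = v̄ × d × w = 3.129 × 3.42 × 6.10 = 65.27 ft³/s

65.3 ft³/s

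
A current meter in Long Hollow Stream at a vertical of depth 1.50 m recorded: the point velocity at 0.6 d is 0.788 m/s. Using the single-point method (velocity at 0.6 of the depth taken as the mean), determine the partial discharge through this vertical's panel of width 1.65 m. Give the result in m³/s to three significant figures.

v̄ = v₀.₆ = 0.788 m/s
q = v̄ × d × w = 0.7880 × 1.50 × 1.65 = 1.950 m³/s

1.95 m³/s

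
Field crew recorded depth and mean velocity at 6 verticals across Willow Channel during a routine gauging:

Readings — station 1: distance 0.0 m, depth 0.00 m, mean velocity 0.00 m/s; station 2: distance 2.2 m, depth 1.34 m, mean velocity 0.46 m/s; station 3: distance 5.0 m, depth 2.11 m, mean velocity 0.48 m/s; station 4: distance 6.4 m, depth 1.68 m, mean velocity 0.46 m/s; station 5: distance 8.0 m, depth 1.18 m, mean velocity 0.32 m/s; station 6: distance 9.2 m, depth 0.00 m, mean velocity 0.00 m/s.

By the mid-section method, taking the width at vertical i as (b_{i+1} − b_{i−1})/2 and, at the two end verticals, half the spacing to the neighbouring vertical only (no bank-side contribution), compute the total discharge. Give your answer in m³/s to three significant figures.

5.36 m³/s

w_2 = (5.0 − 0.0)/2 = 2.5 m; q_2 = 0.46 × 1.34 × 2.5 = 1.541 m³/s
w_3 = (6.4 − 2.2)/2 = 2.1 m; q_3 = 0.48 × 2.11 × 2.1 = 2.127 m³/s
w_4 = (8.0 − 5.0)/2 = 1.5 m; q_4 = 0.46 × 1.68 × 1.5 = 1.159 m³/s
w_5 = (9.2 − 6.4)/2 = 1.4 m; q_5 = 0.32 × 1.18 × 1.4 = 0.5286 m³/s
Stations 1, 6 contribute zero (depth or velocity is 0).
Q = Σ qᵢ = 5.356 m³/s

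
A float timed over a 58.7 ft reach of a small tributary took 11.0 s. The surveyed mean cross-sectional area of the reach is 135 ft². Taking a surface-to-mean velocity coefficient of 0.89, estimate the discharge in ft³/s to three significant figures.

641 ft³/s

v_surface = L / t̄ = 58.7 / 11 = 5.336 ft/s
v_mean = 0.89 × 5.336 = 4.749 ft/s
Q = A × v_mean = 135 × 4.749 = 641.2 ft³/s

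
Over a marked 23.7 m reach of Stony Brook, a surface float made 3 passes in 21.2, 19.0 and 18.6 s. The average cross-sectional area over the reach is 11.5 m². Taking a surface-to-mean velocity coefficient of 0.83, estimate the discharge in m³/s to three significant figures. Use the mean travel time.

t̄ = (21.2 + 19.0 + 18.6) / 3 = 19.6 s
v_surface = L / t̄ = 23.7 / 19.6 = 1.209 m/s
v_mean = 0.83 × 1.209 = 1.004 m/s
Q = A × v_mean = 11.5 × 1.004 = 11.54 m³/s

11.5 m³/s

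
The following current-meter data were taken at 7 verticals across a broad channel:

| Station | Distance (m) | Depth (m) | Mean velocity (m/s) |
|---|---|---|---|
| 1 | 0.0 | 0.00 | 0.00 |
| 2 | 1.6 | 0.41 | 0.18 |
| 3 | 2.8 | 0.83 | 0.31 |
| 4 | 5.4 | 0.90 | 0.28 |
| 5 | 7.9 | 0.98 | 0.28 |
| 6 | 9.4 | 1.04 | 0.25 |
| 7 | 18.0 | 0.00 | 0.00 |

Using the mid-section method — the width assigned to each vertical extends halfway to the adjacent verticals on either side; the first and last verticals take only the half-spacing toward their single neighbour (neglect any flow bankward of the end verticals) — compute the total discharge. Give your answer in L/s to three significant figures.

3100 L/s

w_2 = (2.8 − 0.0)/2 = 1.4 m; q_2 = 0.18 × 0.41 × 1.4 = 0.1033 m³/s
w_3 = (5.4 − 1.6)/2 = 1.9 m; q_3 = 0.31 × 0.83 × 1.9 = 0.4889 m³/s
w_4 = (7.9 − 2.8)/2 = 2.55 m; q_4 = 0.28 × 0.90 × 2.55 = 0.6426 m³/s
w_5 = (9.4 − 5.4)/2 = 2 m; q_5 = 0.28 × 0.98 × 2 = 0.5488 m³/s
w_6 = (18.0 − 7.9)/2 = 5.05 m; q_6 = 0.25 × 1.04 × 5.05 = 1.313 m³/s
Stations 1, 7 contribute zero (depth or velocity is 0).
Q = Σ qᵢ = 3.097 m³/s
= 3.097 × 1000 = 3097 L/s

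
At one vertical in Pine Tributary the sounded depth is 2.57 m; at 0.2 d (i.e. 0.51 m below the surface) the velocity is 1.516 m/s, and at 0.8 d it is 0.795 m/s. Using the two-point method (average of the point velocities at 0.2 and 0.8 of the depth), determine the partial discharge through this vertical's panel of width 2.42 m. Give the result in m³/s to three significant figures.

v̄ = (1.516 + 0.795) / 2 = 1.156 m/s
q = v̄ × d × w = 1.156 × 2.57 × 2.42 = 7.187 m³/s

7.19 m³/s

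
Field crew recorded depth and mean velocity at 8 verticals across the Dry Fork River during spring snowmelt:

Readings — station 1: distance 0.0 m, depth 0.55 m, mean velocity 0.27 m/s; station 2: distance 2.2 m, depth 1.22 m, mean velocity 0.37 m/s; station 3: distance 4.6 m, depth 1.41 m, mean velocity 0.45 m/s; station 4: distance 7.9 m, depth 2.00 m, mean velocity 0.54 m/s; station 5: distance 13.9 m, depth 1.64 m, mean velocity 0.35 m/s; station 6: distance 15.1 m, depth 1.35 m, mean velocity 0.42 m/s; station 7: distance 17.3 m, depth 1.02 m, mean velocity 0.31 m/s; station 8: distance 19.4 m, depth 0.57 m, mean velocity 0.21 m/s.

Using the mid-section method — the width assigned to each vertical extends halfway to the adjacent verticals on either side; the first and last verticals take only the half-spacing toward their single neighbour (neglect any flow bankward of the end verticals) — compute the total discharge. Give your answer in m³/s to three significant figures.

11.9 m³/s

w_1 = (2.2 − 0.0)/2 = 1.1 m; q_1 = 0.27 × 0.55 × 1.1 = 0.1634 m³/s
w_2 = (4.6 − 0.0)/2 = 2.3 m; q_2 = 0.37 × 1.22 × 2.3 = 1.038 m³/s
w_3 = (7.9 − 2.2)/2 = 2.85 m; q_3 = 0.45 × 1.41 × 2.85 = 1.808 m³/s
w_4 = (13.9 − 4.6)/2 = 4.65 m; q_4 = 0.54 × 2.00 × 4.65 = 5.022 m³/s
w_5 = (15.1 − 7.9)/2 = 3.6 m; q_5 = 0.35 × 1.64 × 3.6 = 2.066 m³/s
w_6 = (17.3 − 13.9)/2 = 1.7 m; q_6 = 0.42 × 1.35 × 1.7 = 0.9639 m³/s
w_7 = (19.4 − 15.1)/2 = 2.15 m; q_7 = 0.31 × 1.02 × 2.15 = 0.6798 m³/s
w_8 = (19.4 − 17.3)/2 = 1.05 m; q_8 = 0.21 × 0.57 × 1.05 = 0.1257 m³/s
Q = Σ qᵢ = 11.87 m³/s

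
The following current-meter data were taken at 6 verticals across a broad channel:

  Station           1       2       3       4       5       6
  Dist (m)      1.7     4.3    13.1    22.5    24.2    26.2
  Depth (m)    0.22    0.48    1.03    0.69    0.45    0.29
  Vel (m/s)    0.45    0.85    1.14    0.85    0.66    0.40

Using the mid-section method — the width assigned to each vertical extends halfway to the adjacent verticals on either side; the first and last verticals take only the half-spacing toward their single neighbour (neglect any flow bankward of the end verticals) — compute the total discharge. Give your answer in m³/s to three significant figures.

17.1 m³/s

w_1 = (4.3 − 1.7)/2 = 1.3 m; q_1 = 0.45 × 0.22 × 1.3 = 0.1287 m³/s
w_2 = (13.1 − 1.7)/2 = 5.7 m; q_2 = 0.85 × 0.48 × 5.7 = 2.326 m³/s
w_3 = (22.5 − 4.3)/2 = 9.1 m; q_3 = 1.14 × 1.03 × 9.1 = 10.69 m³/s
w_4 = (24.2 − 13.1)/2 = 5.55 m; q_4 = 0.85 × 0.69 × 5.55 = 3.255 m³/s
w_5 = (26.2 − 22.5)/2 = 1.85 m; q_5 = 0.66 × 0.45 × 1.85 = 0.5495 m³/s
w_6 = (26.2 − 24.2)/2 = 1 m; q_6 = 0.40 × 0.29 × 1 = 0.1160 m³/s
Q = Σ qᵢ = 17.06 m³/s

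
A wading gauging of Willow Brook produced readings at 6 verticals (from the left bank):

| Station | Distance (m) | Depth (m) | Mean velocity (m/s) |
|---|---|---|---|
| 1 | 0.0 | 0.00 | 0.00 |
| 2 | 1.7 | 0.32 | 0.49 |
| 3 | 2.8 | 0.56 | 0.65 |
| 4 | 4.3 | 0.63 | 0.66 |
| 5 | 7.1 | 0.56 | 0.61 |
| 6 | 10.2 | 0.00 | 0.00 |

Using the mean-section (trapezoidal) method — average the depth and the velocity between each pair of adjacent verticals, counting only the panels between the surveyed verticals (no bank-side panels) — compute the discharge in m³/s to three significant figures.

Panel 1-2: Δb = 1.7 m, d̄ = (0.00+0.32)/2 = 0.16, v̄ = (0.00+0.49)/2 = 0.245 → q = 1.7×0.16×0.245 = 0.06664 m³/s
Panel 2-3: Δb = 1.1 m, d̄ = (0.32+0.56)/2 = 0.44, v̄ = (0.49+0.65)/2 = 0.57 → q = 1.1×0.44×0.57 = 0.2759 m³/s
Panel 3-4: Δb = 1.5 m, d̄ = (0.56+0.63)/2 = 0.595, v̄ = (0.65+0.66)/2 = 0.655 → q = 1.5×0.595×0.655 = 0.5846 m³/s
Panel 4-5: Δb = 2.8 m, d̄ = (0.63+0.56)/2 = 0.595, v̄ = (0.66+0.61)/2 = 0.635 → q = 2.8×0.595×0.635 = 1.058 m³/s
Panel 5-6: Δb = 3.1 m, d̄ = (0.56+0.00)/2 = 0.28, v̄ = (0.61+0.00)/2 = 0.305 → q = 3.1×0.28×0.305 = 0.2647 m³/s
Q = Σ q = 2.250 m³/s

2.25 m³/s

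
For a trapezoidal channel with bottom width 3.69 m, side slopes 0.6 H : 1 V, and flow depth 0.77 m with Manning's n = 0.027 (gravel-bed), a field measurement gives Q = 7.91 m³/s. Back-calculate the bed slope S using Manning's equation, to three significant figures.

A = (b + z·y)·y = (3.69 + 0.6×0.77)×0.77 = 3.197 m²
P = b + 2y√(1+z²) = 3.69 + 2×0.77×√(1+0.6²) = 5.486 m
R = A/P = 3.197/5.486 = 0.5828 m
S = (Q·n / (1·A·R^(2/3)))² = (7.91×0.027 / (1×3.197×0.6977))² = 0.009168

0.00917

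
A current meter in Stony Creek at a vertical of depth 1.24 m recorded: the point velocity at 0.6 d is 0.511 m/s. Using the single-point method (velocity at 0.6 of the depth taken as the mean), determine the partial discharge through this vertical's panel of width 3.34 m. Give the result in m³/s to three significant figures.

v̄ = v₀.₆ = 0.511 m/s
q = v̄ × d × w = 0.5110 × 1.24 × 3.34 = 2.116 m³/s

2.12 m³/s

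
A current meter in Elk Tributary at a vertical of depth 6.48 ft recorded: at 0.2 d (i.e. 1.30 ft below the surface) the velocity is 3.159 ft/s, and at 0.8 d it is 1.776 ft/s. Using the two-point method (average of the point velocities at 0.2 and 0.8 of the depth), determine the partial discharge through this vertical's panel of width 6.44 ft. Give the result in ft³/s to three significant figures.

103 ft³/s

v̄ = (3.159 + 1.776) / 2 = 2.468 ft/s
q = v̄ × d × w = 2.468 × 6.48 × 6.44 = 103.0 ft³/s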